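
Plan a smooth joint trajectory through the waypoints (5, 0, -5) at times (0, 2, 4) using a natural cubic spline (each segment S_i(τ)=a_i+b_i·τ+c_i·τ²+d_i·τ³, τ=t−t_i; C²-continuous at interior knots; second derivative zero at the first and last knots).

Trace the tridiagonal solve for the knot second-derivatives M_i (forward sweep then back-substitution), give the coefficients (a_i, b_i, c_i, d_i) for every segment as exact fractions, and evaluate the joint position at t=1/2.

  seg 0: a=5 b=-5/2 c=0 d=0
  seg 1: a=0 b=-5/2 c=0 d=0
S(1/2) = 15/4

Δ: Δ0=-5/2, Δ1=-5/2
row 1: diag=8, rhs=0; c'=1/4, d'=0
back: M1=0
M: M0=0, M1=0, M2=0
seg 0: a=5, c=M0/2=0, d=(M1−M0)/(6·2)=0, b=Δ0−h0·(2M0+M1)/6=-5/2
seg 1: a=0, c=M1/2=0, d=(M2−M1)/(6·2)=0, b=Δ1−h1·(2M1+M2)/6=-5/2
t_q=1/2 → seg 0, τ=1/2; S=5+-5/2·τ+0·τ²+0·τ³=15/4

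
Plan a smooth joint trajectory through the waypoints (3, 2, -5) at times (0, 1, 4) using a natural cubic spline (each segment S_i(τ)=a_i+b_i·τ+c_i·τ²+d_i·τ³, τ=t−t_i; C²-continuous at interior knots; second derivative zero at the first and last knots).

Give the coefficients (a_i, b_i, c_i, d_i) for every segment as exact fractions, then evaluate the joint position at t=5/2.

Δ: Δ0=-1, Δ1=-7/3
row 1: diag=8, rhs=-8; c'=3/8, d'=-1
back: M1=-1
M: M0=0, M1=-1, M2=0
seg 0: a=3, c=M0/2=0, d=(M1−M0)/(6·1)=-1/6, b=Δ0−h0·(2M0+M1)/6=-5/6
seg 1: a=2, c=M1/2=-1/2, d=(M2−M1)/(6·3)=1/18, b=Δ1−h1·(2M1+M2)/6=-4/3
t_q=5/2 → seg 1, τ=3/2; S=2+-4/3·τ+-1/2·τ²+1/18·τ³=-15/16

  seg 0: a=3 b=-5/6 c=0 d=-1/6
  seg 1: a=2 b=-4/3 c=-1/2 d=1/18
S(5/2) = -15/16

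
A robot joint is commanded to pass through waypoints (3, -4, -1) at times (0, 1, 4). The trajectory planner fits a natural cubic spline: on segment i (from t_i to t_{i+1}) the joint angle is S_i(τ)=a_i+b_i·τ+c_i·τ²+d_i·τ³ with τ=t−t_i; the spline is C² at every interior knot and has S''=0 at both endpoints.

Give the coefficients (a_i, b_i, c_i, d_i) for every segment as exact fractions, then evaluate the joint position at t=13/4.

  seg 0: a=3 b=-8 c=0 d=1
  seg 1: a=-4 b=-5 c=3 d=-1/3
S(13/4) = -247/64

Δ: Δ0=-7, Δ1=1
row 1: diag=8, rhs=48; c'=3/8, d'=6
back: M1=6
M: M0=0, M1=6, M2=0
seg 0: a=3, c=M0/2=0, d=(M1−M0)/(6·1)=1, b=Δ0−h0·(2M0+M1)/6=-8
seg 1: a=-4, c=M1/2=3, d=(M2−M1)/(6·3)=-1/3, b=Δ1−h1·(2M1+M2)/6=-5
t_q=13/4 → seg 1, τ=9/4; S=-4+-5·τ+3·τ²+-1/3·τ³=-247/64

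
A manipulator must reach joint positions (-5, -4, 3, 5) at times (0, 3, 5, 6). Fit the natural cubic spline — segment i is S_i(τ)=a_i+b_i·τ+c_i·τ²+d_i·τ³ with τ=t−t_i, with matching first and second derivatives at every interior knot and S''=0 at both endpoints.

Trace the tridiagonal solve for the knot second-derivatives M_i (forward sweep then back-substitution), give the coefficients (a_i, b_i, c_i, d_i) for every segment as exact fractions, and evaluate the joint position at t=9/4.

Δ: Δ0=1/3, Δ1=7/2, Δ2=2
row 1: diag=10, rhs=19; c'=1/5, d'=19/10
row 2: denom=6−2·1/5=28/5; d'=(-9−2·19/10)/(28/5)=-16/7
back: M2=-16/7
back: M1=19/10−1/5·-16/7=33/14
M: M0=0, M1=33/14, M2=-16/7, M3=0
seg 0: a=-5, c=M0/2=0, d=(M1−M0)/(6·3)=11/84, b=Δ0−h0·(2M0+M1)/6=-71/84
seg 1: a=-4, c=M1/2=33/28, d=(M2−M1)/(6·2)=-65/168, b=Δ1−h1·(2M1+M2)/6=113/42
seg 2: a=3, c=M2/2=-8/7, d=(M3−M2)/(6·1)=8/21, b=Δ2−h2·(2M2+M3)/6=58/21
t_q=9/4 → seg 0, τ=9/4; S=-5+-71/84·τ+0·τ²+11/84·τ³=-1385/256

  seg 0: a=-5 b=-71/84 c=0 d=11/84
  seg 1: a=-4 b=113/42 c=33/28 d=-65/168
  seg 2: a=3 b=58/21 c=-8/7 d=8/21
S(9/4) = -1385/256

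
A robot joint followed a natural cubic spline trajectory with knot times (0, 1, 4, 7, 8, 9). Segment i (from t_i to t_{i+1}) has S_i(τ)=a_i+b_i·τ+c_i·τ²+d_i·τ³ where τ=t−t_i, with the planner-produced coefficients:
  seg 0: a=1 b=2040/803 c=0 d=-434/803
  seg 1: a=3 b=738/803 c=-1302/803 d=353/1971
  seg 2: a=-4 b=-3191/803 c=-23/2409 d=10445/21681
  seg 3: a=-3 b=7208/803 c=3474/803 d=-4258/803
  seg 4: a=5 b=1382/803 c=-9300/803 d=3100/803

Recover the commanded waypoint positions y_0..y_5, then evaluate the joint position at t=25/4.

y_0=1 y_1=3 y_2=-4 y_3=-3 y_4=5 y_5=-1
S(25/4) = -385541/51392

y_0 = S_0(0) = a_0 = 1
y_1 = S_1(0) = a_1 = 3
y_2 = S_2(0) = a_2 = -4
y_3 = S_3(0) = a_3 = -3
y_4 = S_4(0) = a_4 = 5
y_5 = S_4(1) = -1
t_q=25/4 is in segment 2 (τ=9/4); S_2(τ)=-385541/51392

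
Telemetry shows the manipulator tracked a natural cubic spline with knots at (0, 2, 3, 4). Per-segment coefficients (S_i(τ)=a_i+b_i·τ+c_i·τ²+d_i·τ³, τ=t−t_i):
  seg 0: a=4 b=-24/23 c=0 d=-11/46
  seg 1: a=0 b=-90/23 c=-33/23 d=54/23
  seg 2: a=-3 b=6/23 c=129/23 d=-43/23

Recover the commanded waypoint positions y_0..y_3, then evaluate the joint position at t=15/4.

y_0=4 y_1=0 y_2=-3 y_3=1
S(15/4) = -645/1472

y_0 = S_0(0) = a_0 = 4
y_1 = S_1(0) = a_1 = 0
y_2 = S_2(0) = a_2 = -3
y_3 = S_2(1) = 1
t_q=15/4 is in segment 2 (τ=3/4); S_2(τ)=-645/1472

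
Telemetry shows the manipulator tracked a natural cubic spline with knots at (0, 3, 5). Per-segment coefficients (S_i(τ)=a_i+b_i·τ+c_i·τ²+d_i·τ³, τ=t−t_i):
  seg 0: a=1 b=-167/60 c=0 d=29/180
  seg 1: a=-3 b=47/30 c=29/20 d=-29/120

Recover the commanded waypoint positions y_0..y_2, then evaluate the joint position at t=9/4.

y_0=1 y_1=-3 y_2=4
S(9/4) = -4387/1280

y_0 = S_0(0) = a_0 = 1
y_1 = S_1(0) = a_1 = -3
y_2 = S_1(2) = 4
t_q=9/4 is in segment 0 (τ=9/4); S_0(τ)=-4387/1280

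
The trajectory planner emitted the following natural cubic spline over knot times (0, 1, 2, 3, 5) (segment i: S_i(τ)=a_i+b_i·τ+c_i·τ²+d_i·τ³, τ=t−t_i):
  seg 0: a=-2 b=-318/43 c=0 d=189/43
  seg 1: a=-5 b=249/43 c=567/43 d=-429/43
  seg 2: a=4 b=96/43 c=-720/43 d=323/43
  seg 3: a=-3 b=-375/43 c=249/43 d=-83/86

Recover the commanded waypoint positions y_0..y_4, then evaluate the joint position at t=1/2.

y_0=-2 y_1=-5 y_2=4 y_3=-3 y_4=-5
S(1/2) = -1771/344

y_0 = S_0(0) = a_0 = -2
y_1 = S_1(0) = a_1 = -5
y_2 = S_2(0) = a_2 = 4
y_3 = S_3(0) = a_3 = -3
y_4 = S_3(2) = -5
t_q=1/2 is in segment 0 (τ=1/2); S_0(τ)=-1771/344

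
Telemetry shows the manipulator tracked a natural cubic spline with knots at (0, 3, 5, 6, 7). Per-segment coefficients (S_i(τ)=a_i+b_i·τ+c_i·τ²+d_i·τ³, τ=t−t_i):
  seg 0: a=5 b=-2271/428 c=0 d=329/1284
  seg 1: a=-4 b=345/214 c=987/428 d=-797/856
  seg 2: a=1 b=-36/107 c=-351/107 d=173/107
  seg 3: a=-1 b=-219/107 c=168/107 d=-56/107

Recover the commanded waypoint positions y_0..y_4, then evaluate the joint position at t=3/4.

y_0 = S_0(0) = a_0 = 5
y_1 = S_1(0) = a_1 = -4
y_2 = S_2(0) = a_2 = 1
y_3 = S_3(0) = a_3 = -1
y_4 = S_3(1) = -2
t_q=3/4 is in segment 0 (τ=3/4); S_0(τ)=30913/27392

y_0=5 y_1=-4 y_2=1 y_3=-1 y_4=-2
S(3/4) = 30913/27392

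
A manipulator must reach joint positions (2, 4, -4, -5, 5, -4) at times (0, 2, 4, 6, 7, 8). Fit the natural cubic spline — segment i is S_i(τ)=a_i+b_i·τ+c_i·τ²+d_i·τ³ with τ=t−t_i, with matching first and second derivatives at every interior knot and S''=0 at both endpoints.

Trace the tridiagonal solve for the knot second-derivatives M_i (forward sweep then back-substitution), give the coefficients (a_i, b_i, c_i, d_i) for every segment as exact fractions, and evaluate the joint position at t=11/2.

Δ: Δ0=1, Δ1=-4, Δ2=-1/2, Δ3=10, Δ4=-9
row 1: diag=8, rhs=-30; c'=1/4, d'=-15/4
row 2: denom=8−2·1/4=15/2; d'=(21−2·-15/4)/(15/2)=19/5
row 3: denom=6−2·4/15=82/15; d'=(63−2·19/5)/(82/15)=831/82
row 4: denom=4−1·15/82=313/82; d'=(-114−1·831/82)/(313/82)=-10179/313
back: M4=-10179/313
back: M3=831/82−15/82·-10179/313=5034/313
back: M2=19/5−4/15·5034/313=-153/313
back: M1=-15/4−1/4·-153/313=-2271/626
M: M0=0, M1=-2271/626, M2=-153/313, M3=5034/313, M4=-10179/313, M5=0
seg 0: a=2, c=M0/2=0, d=(M1−M0)/(6·2)=-757/2504, b=Δ0−h0·(2M0+M1)/6=1383/626
seg 1: a=4, c=M1/2=-2271/1252, d=(M2−M1)/(6·2)=655/2504, b=Δ1−h1·(2M1+M2)/6=-444/313
seg 2: a=-4, c=M2/2=-153/626, d=(M3−M2)/(6·2)=1729/1252, b=Δ2−h2·(2M2+M3)/6=-3465/626
seg 3: a=-5, c=M3/2=2517/313, d=(M4−M3)/(6·1)=-5071/626, b=Δ3−h3·(2M3+M4)/6=6297/626
seg 4: a=5, c=M4/2=-10179/626, d=(M5−M4)/(6·1)=3393/626, b=Δ4−h4·(2M4+M5)/6=576/313
t_q=11/2 → seg 2, τ=3/2; S=-4+-3465/626·τ+-153/626·τ²+1729/1252·τ³=-82049/10016

  seg 0: a=2 b=1383/626 c=0 d=-757/2504
  seg 1: a=4 b=-444/313 c=-2271/1252 d=655/2504
  seg 2: a=-4 b=-3465/626 c=-153/626 d=1729/1252
  seg 3: a=-5 b=6297/626 c=2517/313 d=-5071/626
  seg 4: a=5 b=576/313 c=-10179/626 d=3393/626
S(11/2) = -82049/10016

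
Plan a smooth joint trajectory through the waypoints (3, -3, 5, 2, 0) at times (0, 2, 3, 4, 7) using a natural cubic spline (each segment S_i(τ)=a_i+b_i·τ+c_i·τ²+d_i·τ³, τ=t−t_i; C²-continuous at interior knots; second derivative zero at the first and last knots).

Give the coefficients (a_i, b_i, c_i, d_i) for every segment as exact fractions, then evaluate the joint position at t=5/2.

Δ: Δ0=-3, Δ1=8, Δ2=-3, Δ3=-2/3
row 1: diag=6, rhs=66; c'=1/6, d'=11
row 2: denom=4−1·1/6=23/6; d'=(-66−1·11)/(23/6)=-462/23
row 3: denom=8−1·6/23=178/23; d'=(14−1·-462/23)/(178/23)=392/89
back: M3=392/89
back: M2=-462/23−6/23·392/89=-1890/89
back: M1=11−1/6·-1890/89=1294/89
M: M0=0, M1=1294/89, M2=-1890/89, M3=392/89, M4=0
seg 0: a=3, c=M0/2=0, d=(M1−M0)/(6·2)=647/534, b=Δ0−h0·(2M0+M1)/6=-2095/267
seg 1: a=-3, c=M1/2=647/89, d=(M2−M1)/(6·1)=-1592/267, b=Δ1−h1·(2M1+M2)/6=1787/267
seg 2: a=5, c=M2/2=-945/89, d=(M3−M2)/(6·1)=1141/267, b=Δ2−h2·(2M2+M3)/6=893/267
seg 3: a=2, c=M3/2=196/89, d=(M4−M3)/(6·3)=-196/801, b=Δ3−h3·(2M3+M4)/6=-1354/267
t_q=5/2 → seg 1, τ=1/2; S=-3+1787/267·τ+647/89·τ²+-1592/267·τ³=505/356

  seg 0: a=3 b=-2095/267 c=0 d=647/534
  seg 1: a=-3 b=1787/267 c=647/89 d=-1592/267
  seg 2: a=5 b=893/267 c=-945/89 d=1141/267
  seg 3: a=2 b=-1354/267 c=196/89 d=-196/801
S(5/2) = 505/356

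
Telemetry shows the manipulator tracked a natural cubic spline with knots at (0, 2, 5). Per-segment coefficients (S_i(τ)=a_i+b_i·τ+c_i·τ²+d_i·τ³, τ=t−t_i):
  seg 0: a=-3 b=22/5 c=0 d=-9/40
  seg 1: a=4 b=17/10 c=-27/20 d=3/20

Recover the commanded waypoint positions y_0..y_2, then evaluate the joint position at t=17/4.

y_0 = S_0(0) = a_0 = -3
y_1 = S_1(0) = a_1 = 4
y_2 = S_1(3) = 1
t_q=17/4 is in segment 1 (τ=9/4); S_1(τ)=691/256

y_0=-3 y_1=4 y_2=1
S(17/4) = 691/256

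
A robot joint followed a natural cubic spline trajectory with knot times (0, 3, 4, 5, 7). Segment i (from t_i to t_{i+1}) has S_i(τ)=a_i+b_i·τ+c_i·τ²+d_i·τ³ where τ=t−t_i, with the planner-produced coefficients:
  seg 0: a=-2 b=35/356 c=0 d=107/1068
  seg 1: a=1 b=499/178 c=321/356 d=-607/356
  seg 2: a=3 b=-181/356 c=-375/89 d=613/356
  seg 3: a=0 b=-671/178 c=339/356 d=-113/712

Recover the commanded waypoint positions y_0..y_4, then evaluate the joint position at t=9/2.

y_0 = S_0(0) = a_0 = -2
y_1 = S_1(0) = a_1 = 1
y_2 = S_2(0) = a_2 = 3
y_3 = S_3(0) = a_3 = 0
y_4 = S_3(2) = -5
t_q=9/2 is in segment 2 (τ=1/2); S_2(τ)=5433/2848

y_0=-2 y_1=1 y_2=3 y_3=0 y_4=-5
S(9/2) = 5433/2848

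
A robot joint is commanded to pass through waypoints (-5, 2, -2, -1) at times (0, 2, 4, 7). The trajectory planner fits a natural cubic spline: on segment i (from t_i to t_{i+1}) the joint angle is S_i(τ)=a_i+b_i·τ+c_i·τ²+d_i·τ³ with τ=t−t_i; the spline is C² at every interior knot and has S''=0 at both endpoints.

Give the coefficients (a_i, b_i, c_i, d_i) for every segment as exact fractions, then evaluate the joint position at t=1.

  seg 0: a=-5 b=289/57 c=0 d=-179/456
  seg 1: a=2 b=41/114 c=-179/76 d=67/114
  seg 2: a=-2 b=-229/114 c=89/76 d=-89/684
S(1) = -49/152

Δ: Δ0=7/2, Δ1=-2, Δ2=1/3
row 1: diag=8, rhs=-33; c'=1/4, d'=-33/8
row 2: denom=10−2·1/4=19/2; d'=(14−2·-33/8)/(19/2)=89/38
back: M2=89/38
back: M1=-33/8−1/4·89/38=-179/38
M: M0=0, M1=-179/38, M2=89/38, M3=0
seg 0: a=-5, c=M0/2=0, d=(M1−M0)/(6·2)=-179/456, b=Δ0−h0·(2M0+M1)/6=289/57
seg 1: a=2, c=M1/2=-179/76, d=(M2−M1)/(6·2)=67/114, b=Δ1−h1·(2M1+M2)/6=41/114
seg 2: a=-2, c=M2/2=89/76, d=(M3−M2)/(6·3)=-89/684, b=Δ2−h2·(2M2+M3)/6=-229/114
t_q=1 → seg 0, τ=1; S=-5+289/57·τ+0·τ²+-179/456·τ³=-49/152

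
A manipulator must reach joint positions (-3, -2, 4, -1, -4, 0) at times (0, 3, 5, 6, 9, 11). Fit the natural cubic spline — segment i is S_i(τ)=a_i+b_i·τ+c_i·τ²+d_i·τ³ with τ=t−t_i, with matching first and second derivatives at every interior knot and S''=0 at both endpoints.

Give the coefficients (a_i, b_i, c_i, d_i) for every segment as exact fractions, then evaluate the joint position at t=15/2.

Δ: Δ0=1/3, Δ1=3, Δ2=-5, Δ3=-1, Δ4=2
row 1: diag=10, rhs=16; c'=1/5, d'=8/5
row 2: denom=6−2·1/5=28/5; d'=(-48−2·8/5)/(28/5)=-64/7
row 3: denom=8−1·5/28=219/28; d'=(24−1·-64/7)/(219/28)=928/219
row 4: denom=10−3·28/73=646/73; d'=(18−3·928/219)/(646/73)=193/323
back: M4=193/323
back: M3=928/219−28/73·193/323=3884/969
back: M2=-64/7−5/28·3884/969=-9553/969
back: M1=8/5−1/5·-9553/969=3461/969
M: M0=0, M1=3461/969, M2=-9553/969, M3=3884/969, M4=193/323, M5=0
seg 0: a=-3, c=M0/2=0, d=(M1−M0)/(6·3)=3461/17442, b=Δ0−h0·(2M0+M1)/6=-2815/1938
seg 1: a=-2, c=M1/2=3461/1938, d=(M2−M1)/(6·2)=-723/646, b=Δ1−h1·(2M1+M2)/6=3784/969
seg 2: a=4, c=M2/2=-9553/1938, d=(M3−M2)/(6·1)=1493/646, b=Δ2−h2·(2M2+M3)/6=-2308/969
seg 3: a=-1, c=M3/2=1942/969, d=(M4−M3)/(6·3)=-3305/17442, b=Δ3−h3·(2M3+M4)/6=-605/114
seg 4: a=-4, c=M4/2=193/646, d=(M5−M4)/(6·2)=-193/3876, b=Δ4−h4·(2M4+M5)/6=1552/969
t_q=15/2 → seg 3, τ=3/2; S=-1+-605/114·τ+1942/969·τ²+-3305/17442·τ³=-26309/5168

  seg 0: a=-3 b=-2815/1938 c=0 d=3461/17442
  seg 1: a=-2 b=3784/969 c=3461/1938 d=-723/646
  seg 2: a=4 b=-2308/969 c=-9553/1938 d=1493/646
  seg 3: a=-1 b=-605/114 c=1942/969 d=-3305/17442
  seg 4: a=-4 b=1552/969 c=193/646 d=-193/3876
S(15/2) = -26309/5168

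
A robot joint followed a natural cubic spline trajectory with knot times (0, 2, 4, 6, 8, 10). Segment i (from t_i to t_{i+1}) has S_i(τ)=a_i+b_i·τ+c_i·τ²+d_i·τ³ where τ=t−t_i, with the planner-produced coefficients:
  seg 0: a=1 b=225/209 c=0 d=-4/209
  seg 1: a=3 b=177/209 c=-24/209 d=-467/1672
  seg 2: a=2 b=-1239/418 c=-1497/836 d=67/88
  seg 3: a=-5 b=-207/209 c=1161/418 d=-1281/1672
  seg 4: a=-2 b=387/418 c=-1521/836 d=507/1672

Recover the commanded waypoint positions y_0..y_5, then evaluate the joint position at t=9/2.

y_0=1 y_1=3 y_2=2 y_3=-5 y_4=-2 y_5=-5
S(9/2) = 2213/13376

y_0 = S_0(0) = a_0 = 1
y_1 = S_1(0) = a_1 = 3
y_2 = S_2(0) = a_2 = 2
y_3 = S_3(0) = a_3 = -5
y_4 = S_4(0) = a_4 = -2
y_5 = S_4(2) = -5
t_q=9/2 is in segment 2 (τ=1/2); S_2(τ)=2213/13376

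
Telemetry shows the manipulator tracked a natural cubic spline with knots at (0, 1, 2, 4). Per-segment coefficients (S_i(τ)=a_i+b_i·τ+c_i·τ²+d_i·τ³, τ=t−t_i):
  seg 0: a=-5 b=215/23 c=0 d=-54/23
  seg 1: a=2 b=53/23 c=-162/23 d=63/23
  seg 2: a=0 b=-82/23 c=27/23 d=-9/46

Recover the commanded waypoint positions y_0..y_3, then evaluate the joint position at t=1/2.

y_0 = S_0(0) = a_0 = -5
y_1 = S_1(0) = a_1 = 2
y_2 = S_2(0) = a_2 = 0
y_3 = S_2(2) = -4
t_q=1/2 is in segment 0 (τ=1/2); S_0(τ)=-57/92

y_0=-5 y_1=2 y_2=0 y_3=-4
S(1/2) = -57/92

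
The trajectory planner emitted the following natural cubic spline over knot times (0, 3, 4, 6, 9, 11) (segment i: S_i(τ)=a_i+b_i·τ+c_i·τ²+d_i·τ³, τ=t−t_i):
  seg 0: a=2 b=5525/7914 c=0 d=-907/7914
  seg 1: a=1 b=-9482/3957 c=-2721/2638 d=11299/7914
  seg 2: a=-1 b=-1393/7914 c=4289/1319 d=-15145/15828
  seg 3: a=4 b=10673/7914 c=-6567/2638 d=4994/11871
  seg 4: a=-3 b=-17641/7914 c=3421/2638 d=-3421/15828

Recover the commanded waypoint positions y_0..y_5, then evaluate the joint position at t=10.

y_0 = S_0(0) = a_0 = 2
y_1 = S_1(0) = a_1 = 1
y_2 = S_2(0) = a_2 = -1
y_3 = S_3(0) = a_3 = 4
y_4 = S_4(0) = a_4 = -3
y_5 = S_4(2) = -4
t_q=10 is in segment 4 (τ=1); S_4(τ)=-21887/5276

y_0=2 y_1=1 y_2=-1 y_3=4 y_4=-3 y_5=-4
S(10) = -21887/5276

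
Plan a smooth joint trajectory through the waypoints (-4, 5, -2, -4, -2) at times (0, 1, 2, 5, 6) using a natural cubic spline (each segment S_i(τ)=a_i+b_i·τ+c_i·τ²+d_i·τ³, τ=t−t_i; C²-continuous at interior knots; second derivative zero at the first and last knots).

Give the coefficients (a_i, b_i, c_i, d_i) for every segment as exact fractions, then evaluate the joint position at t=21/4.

  seg 0: a=-4 b=2123/159 c=0 d=-692/159
  seg 1: a=5 b=47/159 c=-692/53 d=916/159
  seg 2: a=-2 b=-1357/159 c=224/53 d=-85/159
  seg 3: a=-4 b=380/159 c=-31/53 d=31/159
S(21/4) = -11655/3392

Δ: Δ0=9, Δ1=-7, Δ2=-2/3, Δ3=2
row 1: diag=4, rhs=-96; c'=1/4, d'=-24
row 2: denom=8−1·1/4=31/4; d'=(38−1·-24)/(31/4)=8
row 3: denom=8−3·12/31=212/31; d'=(16−3·8)/(212/31)=-62/53
back: M3=-62/53
back: M2=8−12/31·-62/53=448/53
back: M1=-24−1/4·448/53=-1384/53
M: M0=0, M1=-1384/53, M2=448/53, M3=-62/53, M4=0
seg 0: a=-4, c=M0/2=0, d=(M1−M0)/(6·1)=-692/159, b=Δ0−h0·(2M0+M1)/6=2123/159
seg 1: a=5, c=M1/2=-692/53, d=(M2−M1)/(6·1)=916/159, b=Δ1−h1·(2M1+M2)/6=47/159
seg 2: a=-2, c=M2/2=224/53, d=(M3−M2)/(6·3)=-85/159, b=Δ2−h2·(2M2+M3)/6=-1357/159
seg 3: a=-4, c=M3/2=-31/53, d=(M4−M3)/(6·1)=31/159, b=Δ3−h3·(2M3+M4)/6=380/159
t_q=21/4 → seg 3, τ=1/4; S=-4+380/159·τ+-31/53·τ²+31/159·τ³=-11655/3392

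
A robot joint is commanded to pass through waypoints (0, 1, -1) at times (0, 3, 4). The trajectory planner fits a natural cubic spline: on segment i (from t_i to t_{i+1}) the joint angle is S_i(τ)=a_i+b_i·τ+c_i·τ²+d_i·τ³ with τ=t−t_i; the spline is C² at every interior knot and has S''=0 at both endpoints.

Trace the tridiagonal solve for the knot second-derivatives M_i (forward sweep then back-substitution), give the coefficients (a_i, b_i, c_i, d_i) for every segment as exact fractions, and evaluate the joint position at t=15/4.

  seg 0: a=0 b=29/24 c=0 d=-7/72
  seg 1: a=1 b=-17/12 c=-7/8 d=7/24
S(15/4) = -221/512

Δ: Δ0=1/3, Δ1=-2
row 1: diag=8, rhs=-14; c'=1/8, d'=-7/4
back: M1=-7/4
M: M0=0, M1=-7/4, M2=0
seg 0: a=0, c=M0/2=0, d=(M1−M0)/(6·3)=-7/72, b=Δ0−h0·(2M0+M1)/6=29/24
seg 1: a=1, c=M1/2=-7/8, d=(M2−M1)/(6·1)=7/24, b=Δ1−h1·(2M1+M2)/6=-17/12
t_q=15/4 → seg 1, τ=3/4; S=1+-17/12·τ+-7/8·τ²+7/24·τ³=-221/512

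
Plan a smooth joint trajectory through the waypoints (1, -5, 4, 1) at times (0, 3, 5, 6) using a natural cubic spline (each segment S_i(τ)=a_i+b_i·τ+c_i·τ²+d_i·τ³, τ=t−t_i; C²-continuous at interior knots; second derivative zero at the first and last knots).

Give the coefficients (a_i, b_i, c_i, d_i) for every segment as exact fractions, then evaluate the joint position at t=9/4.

Δ: Δ0=-2, Δ1=9/2, Δ2=-3
row 1: diag=10, rhs=39; c'=1/5, d'=39/10
row 2: denom=6−2·1/5=28/5; d'=(-45−2·39/10)/(28/5)=-66/7
back: M2=-66/7
back: M1=39/10−1/5·-66/7=81/14
M: M0=0, M1=81/14, M2=-66/7, M3=0
seg 0: a=1, c=M0/2=0, d=(M1−M0)/(6·3)=9/28, b=Δ0−h0·(2M0+M1)/6=-137/28
seg 1: a=-5, c=M1/2=81/28, d=(M2−M1)/(6·2)=-71/56, b=Δ1−h1·(2M1+M2)/6=53/14
seg 2: a=4, c=M2/2=-33/7, d=(M3−M2)/(6·1)=11/7, b=Δ2−h2·(2M2+M3)/6=1/7
t_q=9/4 → seg 0, τ=9/4; S=1+-137/28·τ+0·τ²+9/28·τ³=-1625/256

  seg 0: a=1 b=-137/28 c=0 d=9/28
  seg 1: a=-5 b=53/14 c=81/28 d=-71/56
  seg 2: a=4 b=1/7 c=-33/7 d=11/7
S(9/4) = -1625/256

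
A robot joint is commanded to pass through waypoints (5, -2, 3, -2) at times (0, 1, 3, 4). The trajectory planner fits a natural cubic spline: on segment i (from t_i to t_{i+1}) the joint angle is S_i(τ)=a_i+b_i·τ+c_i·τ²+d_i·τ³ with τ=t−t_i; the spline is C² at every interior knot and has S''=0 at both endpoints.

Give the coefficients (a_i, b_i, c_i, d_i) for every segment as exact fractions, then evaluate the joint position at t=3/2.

Δ: Δ0=-7, Δ1=5/2, Δ2=-5
row 1: diag=6, rhs=57; c'=1/3, d'=19/2
row 2: denom=6−2·1/3=16/3; d'=(-45−2·19/2)/(16/3)=-12
back: M2=-12
back: M1=19/2−1/3·-12=27/2
M: M0=0, M1=27/2, M2=-12, M3=0
seg 0: a=5, c=M0/2=0, d=(M1−M0)/(6·1)=9/4, b=Δ0−h0·(2M0+M1)/6=-37/4
seg 1: a=-2, c=M1/2=27/4, d=(M2−M1)/(6·2)=-17/8, b=Δ1−h1·(2M1+M2)/6=-5/2
seg 2: a=3, c=M2/2=-6, d=(M3−M2)/(6·1)=2, b=Δ2−h2·(2M2+M3)/6=-1
t_q=3/2 → seg 1, τ=1/2; S=-2+-5/2·τ+27/4·τ²+-17/8·τ³=-117/64

  seg 0: a=5 b=-37/4 c=0 d=9/4
  seg 1: a=-2 b=-5/2 c=27/4 d=-17/8
  seg 2: a=3 b=-1 c=-6 d=2
S(3/2) = -117/64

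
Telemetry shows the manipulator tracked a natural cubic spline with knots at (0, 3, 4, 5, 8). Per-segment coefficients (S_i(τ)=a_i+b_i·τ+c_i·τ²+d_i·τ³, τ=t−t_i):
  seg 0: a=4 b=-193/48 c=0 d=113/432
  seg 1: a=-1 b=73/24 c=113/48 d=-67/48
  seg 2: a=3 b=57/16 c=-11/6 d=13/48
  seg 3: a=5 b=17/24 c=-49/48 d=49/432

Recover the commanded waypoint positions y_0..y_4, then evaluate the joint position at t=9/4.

y_0=4 y_1=-1 y_2=3 y_3=5 y_4=1
S(9/4) = -2117/1024

y_0 = S_0(0) = a_0 = 4
y_1 = S_1(0) = a_1 = -1
y_2 = S_2(0) = a_2 = 3
y_3 = S_3(0) = a_3 = 5
y_4 = S_3(3) = 1
t_q=9/4 is in segment 0 (τ=9/4); S_0(τ)=-2117/1024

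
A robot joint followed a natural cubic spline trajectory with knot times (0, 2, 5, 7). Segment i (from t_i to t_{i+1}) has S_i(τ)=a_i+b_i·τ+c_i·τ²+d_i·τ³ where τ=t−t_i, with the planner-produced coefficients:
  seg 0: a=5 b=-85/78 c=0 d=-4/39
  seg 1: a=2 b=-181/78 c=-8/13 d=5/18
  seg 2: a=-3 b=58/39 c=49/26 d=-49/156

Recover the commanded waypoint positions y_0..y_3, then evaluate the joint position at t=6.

y_0 = S_0(0) = a_0 = 5
y_1 = S_1(0) = a_1 = 2
y_2 = S_2(0) = a_2 = -3
y_3 = S_2(2) = 5
t_q=6 is in segment 2 (τ=1); S_2(τ)=3/52

y_0=5 y_1=2 y_2=-3 y_3=5
S(6) = 3/52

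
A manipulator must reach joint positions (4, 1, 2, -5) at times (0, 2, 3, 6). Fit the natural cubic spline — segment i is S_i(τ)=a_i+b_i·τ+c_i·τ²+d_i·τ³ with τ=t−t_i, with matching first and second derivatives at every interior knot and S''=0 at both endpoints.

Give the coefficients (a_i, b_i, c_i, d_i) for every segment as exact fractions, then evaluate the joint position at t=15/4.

Δ: Δ0=-3/2, Δ1=1, Δ2=-7/3
row 1: diag=6, rhs=15; c'=1/6, d'=5/2
row 2: denom=8−1·1/6=47/6; d'=(-20−1·5/2)/(47/6)=-135/47
back: M2=-135/47
back: M1=5/2−1/6·-135/47=140/47
M: M0=0, M1=140/47, M2=-135/47, M3=0
seg 0: a=4, c=M0/2=0, d=(M1−M0)/(6·2)=35/141, b=Δ0−h0·(2M0+M1)/6=-703/282
seg 1: a=1, c=M1/2=70/47, d=(M2−M1)/(6·1)=-275/282, b=Δ1−h1·(2M1+M2)/6=137/282
seg 2: a=2, c=M2/2=-135/94, d=(M3−M2)/(6·3)=15/94, b=Δ2−h2·(2M2+M3)/6=76/141
t_q=15/4 → seg 2, τ=3/4; S=2+76/141·τ+-135/94·τ²+15/94·τ³=10009/6016

  seg 0: a=4 b=-703/282 c=0 d=35/141
  seg 1: a=1 b=137/282 c=70/47 d=-275/282
  seg 2: a=2 b=76/141 c=-135/94 d=15/94
S(15/4) = 10009/6016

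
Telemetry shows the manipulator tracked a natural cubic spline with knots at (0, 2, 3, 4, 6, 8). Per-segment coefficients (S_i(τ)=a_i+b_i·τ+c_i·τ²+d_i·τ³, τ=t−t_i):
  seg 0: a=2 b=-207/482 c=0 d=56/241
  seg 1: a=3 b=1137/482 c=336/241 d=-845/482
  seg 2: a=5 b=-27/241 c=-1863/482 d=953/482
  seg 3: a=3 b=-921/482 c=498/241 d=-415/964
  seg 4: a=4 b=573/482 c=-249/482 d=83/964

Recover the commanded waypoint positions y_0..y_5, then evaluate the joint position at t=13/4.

y_0 = S_0(0) = a_0 = 2
y_1 = S_1(0) = a_1 = 3
y_2 = S_2(0) = a_2 = 5
y_3 = S_3(0) = a_3 = 3
y_4 = S_4(0) = a_4 = 4
y_5 = S_4(2) = 5
t_q=13/4 is in segment 2 (τ=1/4); S_2(τ)=146877/30848

y_0=2 y_1=3 y_2=5 y_3=3 y_4=4 y_5=5
S(13/4) = 146877/30848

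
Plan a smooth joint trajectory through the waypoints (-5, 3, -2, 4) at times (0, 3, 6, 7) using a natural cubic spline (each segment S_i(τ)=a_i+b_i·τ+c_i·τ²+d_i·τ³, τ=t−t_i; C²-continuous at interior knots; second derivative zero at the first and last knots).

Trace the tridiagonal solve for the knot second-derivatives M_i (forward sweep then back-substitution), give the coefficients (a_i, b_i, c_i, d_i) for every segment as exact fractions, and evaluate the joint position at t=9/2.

Δ: Δ0=8/3, Δ1=-5/3, Δ2=6
row 1: diag=12, rhs=-26; c'=1/4, d'=-13/6
row 2: denom=8−3·1/4=29/4; d'=(46−3·-13/6)/(29/4)=210/29
back: M2=210/29
back: M1=-13/6−1/4·210/29=-346/87
M: M0=0, M1=-346/87, M2=210/29, M3=0
seg 0: a=-5, c=M0/2=0, d=(M1−M0)/(6·3)=-173/783, b=Δ0−h0·(2M0+M1)/6=135/29
seg 1: a=3, c=M1/2=-173/87, d=(M2−M1)/(6·3)=488/783, b=Δ1−h1·(2M1+M2)/6=-38/29
seg 2: a=-2, c=M2/2=105/29, d=(M3−M2)/(6·1)=-35/29, b=Δ2−h2·(2M2+M3)/6=104/29
t_q=9/2 → seg 1, τ=3/2; S=3+-38/29·τ+-173/87·τ²+488/783·τ³=-155/116

  seg 0: a=-5 b=135/29 c=0 d=-173/783
  seg 1: a=3 b=-38/29 c=-173/87 d=488/783
  seg 2: a=-2 b=104/29 c=105/29 d=-35/29
S(9/2) = -155/116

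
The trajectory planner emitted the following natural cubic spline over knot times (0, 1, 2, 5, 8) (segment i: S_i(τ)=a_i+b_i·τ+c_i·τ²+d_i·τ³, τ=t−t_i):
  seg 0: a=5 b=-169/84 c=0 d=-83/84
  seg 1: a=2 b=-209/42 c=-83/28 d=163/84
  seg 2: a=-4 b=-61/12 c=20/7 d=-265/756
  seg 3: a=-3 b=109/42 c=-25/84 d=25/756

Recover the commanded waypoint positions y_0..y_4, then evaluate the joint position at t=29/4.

y_0=5 y_1=2 y_2=-4 y_3=-3 y_4=3
S(29/4) = 3063/1792

y_0 = S_0(0) = a_0 = 5
y_1 = S_1(0) = a_1 = 2
y_2 = S_2(0) = a_2 = -4
y_3 = S_3(0) = a_3 = -3
y_4 = S_3(3) = 3
t_q=29/4 is in segment 3 (τ=9/4); S_3(τ)=3063/1792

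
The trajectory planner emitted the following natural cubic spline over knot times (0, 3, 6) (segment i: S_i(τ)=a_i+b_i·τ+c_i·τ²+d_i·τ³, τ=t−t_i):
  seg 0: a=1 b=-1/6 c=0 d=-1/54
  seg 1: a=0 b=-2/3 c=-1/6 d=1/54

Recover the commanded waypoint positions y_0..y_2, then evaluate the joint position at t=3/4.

y_0=1 y_1=0 y_2=-3
S(3/4) = 111/128

y_0 = S_0(0) = a_0 = 1
y_1 = S_1(0) = a_1 = 0
y_2 = S_1(3) = -3
t_q=3/4 is in segment 0 (τ=3/4); S_0(τ)=111/128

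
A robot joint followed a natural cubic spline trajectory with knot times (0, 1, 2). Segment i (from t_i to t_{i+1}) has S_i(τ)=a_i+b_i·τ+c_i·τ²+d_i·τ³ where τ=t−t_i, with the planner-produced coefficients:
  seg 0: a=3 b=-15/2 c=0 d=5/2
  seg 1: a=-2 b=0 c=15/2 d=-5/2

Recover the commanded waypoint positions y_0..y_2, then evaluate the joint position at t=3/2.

y_0 = S_0(0) = a_0 = 3
y_1 = S_1(0) = a_1 = -2
y_2 = S_1(1) = 3
t_q=3/2 is in segment 1 (τ=1/2); S_1(τ)=-7/16

y_0=3 y_1=-2 y_2=3
S(3/2) = -7/16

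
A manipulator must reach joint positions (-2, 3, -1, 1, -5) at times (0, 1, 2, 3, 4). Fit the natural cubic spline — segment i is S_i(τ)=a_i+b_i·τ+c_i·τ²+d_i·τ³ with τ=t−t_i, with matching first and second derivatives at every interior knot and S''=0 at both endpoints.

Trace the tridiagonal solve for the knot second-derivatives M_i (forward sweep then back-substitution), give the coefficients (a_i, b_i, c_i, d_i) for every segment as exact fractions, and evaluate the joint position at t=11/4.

  seg 0: a=-2 b=447/56 c=0 d=-167/56
  seg 1: a=3 b=-27/28 c=-501/56 d=331/56
  seg 2: a=-1 b=-9/8 c=123/14 d=-317/56
  seg 3: a=1 b=-15/28 c=-459/56 d=153/56
S(11/4) = 2545/3584

Δ: Δ0=5, Δ1=-4, Δ2=2, Δ3=-6
row 1: diag=4, rhs=-54; c'=1/4, d'=-27/2
row 2: denom=4−1·1/4=15/4; d'=(36−1·-27/2)/(15/4)=66/5
row 3: denom=4−1·4/15=56/15; d'=(-48−1·66/5)/(56/15)=-459/28
back: M3=-459/28
back: M2=66/5−4/15·-459/28=123/7
back: M1=-27/2−1/4·123/7=-501/28
M: M0=0, M1=-501/28, M2=123/7, M3=-459/28, M4=0
seg 0: a=-2, c=M0/2=0, d=(M1−M0)/(6·1)=-167/56, b=Δ0−h0·(2M0+M1)/6=447/56
seg 1: a=3, c=M1/2=-501/56, d=(M2−M1)/(6·1)=331/56, b=Δ1−h1·(2M1+M2)/6=-27/28
seg 2: a=-1, c=M2/2=123/14, d=(M3−M2)/(6·1)=-317/56, b=Δ2−h2·(2M2+M3)/6=-9/8
seg 3: a=1, c=M3/2=-459/56, d=(M4−M3)/(6·1)=153/56, b=Δ3−h3·(2M3+M4)/6=-15/28
t_q=11/4 → seg 2, τ=3/4; S=-1+-9/8·τ+123/14·τ²+-317/56·τ³=2545/3584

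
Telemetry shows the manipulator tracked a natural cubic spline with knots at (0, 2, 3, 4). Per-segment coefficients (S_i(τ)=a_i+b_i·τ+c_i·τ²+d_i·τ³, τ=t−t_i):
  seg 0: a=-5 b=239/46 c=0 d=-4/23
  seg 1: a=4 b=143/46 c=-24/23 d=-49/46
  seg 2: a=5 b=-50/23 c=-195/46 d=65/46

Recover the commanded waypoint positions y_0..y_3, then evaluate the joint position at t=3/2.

y_0 = S_0(0) = a_0 = -5
y_1 = S_1(0) = a_1 = 4
y_2 = S_2(0) = a_2 = 5
y_3 = S_2(1) = 0
t_q=3/2 is in segment 0 (τ=3/2); S_0(τ)=203/92

y_0=-5 y_1=4 y_2=5 y_3=0
S(3/2) = 203/92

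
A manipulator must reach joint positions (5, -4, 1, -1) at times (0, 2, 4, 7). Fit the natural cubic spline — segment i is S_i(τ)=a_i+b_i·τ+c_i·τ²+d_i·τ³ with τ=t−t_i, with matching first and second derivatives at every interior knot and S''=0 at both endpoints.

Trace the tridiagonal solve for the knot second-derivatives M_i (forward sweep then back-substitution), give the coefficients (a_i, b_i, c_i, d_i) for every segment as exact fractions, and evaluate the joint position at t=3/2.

Δ: Δ0=-9/2, Δ1=5/2, Δ2=-2/3
row 1: diag=8, rhs=42; c'=1/4, d'=21/4
row 2: denom=10−2·1/4=19/2; d'=(-19−2·21/4)/(19/2)=-59/19
back: M2=-59/19
back: M1=21/4−1/4·-59/19=229/38
M: M0=0, M1=229/38, M2=-59/19, M3=0
seg 0: a=5, c=M0/2=0, d=(M1−M0)/(6·2)=229/456, b=Δ0−h0·(2M0+M1)/6=-371/57
seg 1: a=-4, c=M1/2=229/76, d=(M2−M1)/(6·2)=-347/456, b=Δ1−h1·(2M1+M2)/6=-55/114
seg 2: a=1, c=M2/2=-59/38, d=(M3−M2)/(6·3)=59/342, b=Δ2−h2·(2M2+M3)/6=139/57
t_q=3/2 → seg 0, τ=3/2; S=5+-371/57·τ+0·τ²+229/456·τ³=-3731/1216

  seg 0: a=5 b=-371/57 c=0 d=229/456
  seg 1: a=-4 b=-55/114 c=229/76 d=-347/456
  seg 2: a=1 b=139/57 c=-59/38 d=59/342
S(3/2) = -3731/1216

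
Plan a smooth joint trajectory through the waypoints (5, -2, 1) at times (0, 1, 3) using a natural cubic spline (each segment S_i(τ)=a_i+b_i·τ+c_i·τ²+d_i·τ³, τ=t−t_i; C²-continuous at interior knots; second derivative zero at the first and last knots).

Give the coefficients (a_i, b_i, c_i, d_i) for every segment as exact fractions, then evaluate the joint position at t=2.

Δ: Δ0=-7, Δ1=3/2
row 1: diag=6, rhs=51; c'=1/3, d'=17/2
back: M1=17/2
M: M0=0, M1=17/2, M2=0
seg 0: a=5, c=M0/2=0, d=(M1−M0)/(6·1)=17/12, b=Δ0−h0·(2M0+M1)/6=-101/12
seg 1: a=-2, c=M1/2=17/4, d=(M2−M1)/(6·2)=-17/24, b=Δ1−h1·(2M1+M2)/6=-25/6
t_q=2 → seg 1, τ=1; S=-2+-25/6·τ+17/4·τ²+-17/24·τ³=-21/8

  seg 0: a=5 b=-101/12 c=0 d=17/12
  seg 1: a=-2 b=-25/6 c=17/4 d=-17/24
S(2) = -21/8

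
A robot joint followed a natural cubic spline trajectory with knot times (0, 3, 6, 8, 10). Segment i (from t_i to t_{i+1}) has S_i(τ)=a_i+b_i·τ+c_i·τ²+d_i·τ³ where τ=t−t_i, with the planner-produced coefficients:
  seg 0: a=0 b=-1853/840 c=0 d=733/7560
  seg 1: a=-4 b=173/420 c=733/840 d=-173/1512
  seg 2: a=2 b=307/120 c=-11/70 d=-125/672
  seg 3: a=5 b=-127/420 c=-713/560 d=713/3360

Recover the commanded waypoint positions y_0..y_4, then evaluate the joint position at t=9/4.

y_0 = S_0(0) = a_0 = 0
y_1 = S_1(0) = a_1 = -4
y_2 = S_2(0) = a_2 = 2
y_3 = S_3(0) = a_3 = 5
y_4 = S_3(2) = 1
t_q=9/4 is in segment 0 (τ=9/4); S_0(τ)=-9879/2560

y_0=0 y_1=-4 y_2=2 y_3=5 y_4=1
S(9/4) = -9879/2560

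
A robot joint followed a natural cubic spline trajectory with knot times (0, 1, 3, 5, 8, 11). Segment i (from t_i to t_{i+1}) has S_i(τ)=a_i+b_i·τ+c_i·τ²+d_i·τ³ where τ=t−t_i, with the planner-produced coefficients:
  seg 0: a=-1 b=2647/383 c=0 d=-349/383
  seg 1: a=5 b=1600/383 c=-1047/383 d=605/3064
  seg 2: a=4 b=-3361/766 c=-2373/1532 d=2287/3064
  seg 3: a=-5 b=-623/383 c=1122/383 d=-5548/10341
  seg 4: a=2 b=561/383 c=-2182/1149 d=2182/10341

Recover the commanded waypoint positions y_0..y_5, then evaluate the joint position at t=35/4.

y_0 = S_0(0) = a_0 = -1
y_1 = S_1(0) = a_1 = 5
y_2 = S_2(0) = a_2 = 4
y_3 = S_3(0) = a_3 = -5
y_4 = S_4(0) = a_4 = 2
y_5 = S_4(3) = -5
t_q=35/4 is in segment 4 (τ=3/4); S_4(τ)=25975/12256

y_0=-1 y_1=5 y_2=4 y_3=-5 y_4=2 y_5=-5
S(35/4) = 25975/12256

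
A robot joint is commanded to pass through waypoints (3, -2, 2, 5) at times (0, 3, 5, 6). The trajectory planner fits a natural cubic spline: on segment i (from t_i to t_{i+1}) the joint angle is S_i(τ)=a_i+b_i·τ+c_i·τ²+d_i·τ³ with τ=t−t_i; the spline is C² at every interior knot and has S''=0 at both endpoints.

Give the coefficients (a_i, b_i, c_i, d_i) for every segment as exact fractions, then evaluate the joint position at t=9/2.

Δ: Δ0=-5/3, Δ1=2, Δ2=3
row 1: diag=10, rhs=22; c'=1/5, d'=11/5
row 2: denom=6−2·1/5=28/5; d'=(6−2·11/5)/(28/5)=2/7
back: M2=2/7
back: M1=11/5−1/5·2/7=15/7
M: M0=0, M1=15/7, M2=2/7, M3=0
seg 0: a=3, c=M0/2=0, d=(M1−M0)/(6·3)=5/42, b=Δ0−h0·(2M0+M1)/6=-115/42
seg 1: a=-2, c=M1/2=15/14, d=(M2−M1)/(6·2)=-13/84, b=Δ1−h1·(2M1+M2)/6=10/21
seg 2: a=2, c=M2/2=1/7, d=(M3−M2)/(6·1)=-1/21, b=Δ2−h2·(2M2+M3)/6=61/21
t_q=9/2 → seg 1, τ=3/2; S=-2+10/21·τ+15/14·τ²+-13/84·τ³=135/224

  seg 0: a=3 b=-115/42 c=0 d=5/42
  seg 1: a=-2 b=10/21 c=15/14 d=-13/84
  seg 2: a=2 b=61/21 c=1/7 d=-1/21
S(9/2) = 135/224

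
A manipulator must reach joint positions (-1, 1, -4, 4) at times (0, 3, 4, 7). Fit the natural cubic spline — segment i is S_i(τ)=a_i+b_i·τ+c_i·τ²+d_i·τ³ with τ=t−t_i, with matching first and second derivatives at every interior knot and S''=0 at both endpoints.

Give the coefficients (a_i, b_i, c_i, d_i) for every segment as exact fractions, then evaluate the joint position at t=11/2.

  seg 0: a=-1 b=67/21 c=0 d=-53/189
  seg 1: a=1 b=-92/21 c=-53/21 d=40/21
  seg 2: a=-4 b=-26/7 c=67/21 d=-67/189
S(11/2) = -201/56

Δ: Δ0=2/3, Δ1=-5, Δ2=8/3
row 1: diag=8, rhs=-34; c'=1/8, d'=-17/4
row 2: denom=8−1·1/8=63/8; d'=(46−1·-17/4)/(63/8)=134/21
back: M2=134/21
back: M1=-17/4−1/8·134/21=-106/21
M: M0=0, M1=-106/21, M2=134/21, M3=0
seg 0: a=-1, c=M0/2=0, d=(M1−M0)/(6·3)=-53/189, b=Δ0−h0·(2M0+M1)/6=67/21
seg 1: a=1, c=M1/2=-53/21, d=(M2−M1)/(6·1)=40/21, b=Δ1−h1·(2M1+M2)/6=-92/21
seg 2: a=-4, c=M2/2=67/21, d=(M3−M2)/(6·3)=-67/189, b=Δ2−h2·(2M2+M3)/6=-26/7
t_q=11/2 → seg 2, τ=3/2; S=-4+-26/7·τ+67/21·τ²+-67/189·τ³=-201/56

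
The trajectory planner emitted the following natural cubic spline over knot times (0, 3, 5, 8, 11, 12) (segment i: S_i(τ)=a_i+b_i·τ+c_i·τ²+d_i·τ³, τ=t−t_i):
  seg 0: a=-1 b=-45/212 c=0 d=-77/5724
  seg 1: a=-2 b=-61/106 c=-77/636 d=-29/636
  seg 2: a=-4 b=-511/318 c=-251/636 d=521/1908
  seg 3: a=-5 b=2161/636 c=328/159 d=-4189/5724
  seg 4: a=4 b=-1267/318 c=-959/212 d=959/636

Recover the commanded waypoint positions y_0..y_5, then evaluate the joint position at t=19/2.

y_0=-1 y_1=-2 y_2=-4 y_3=-5 y_4=4 y_5=-3
S(19/2) = 3847/1696

y_0 = S_0(0) = a_0 = -1
y_1 = S_1(0) = a_1 = -2
y_2 = S_2(0) = a_2 = -4
y_3 = S_3(0) = a_3 = -5
y_4 = S_4(0) = a_4 = 4
y_5 = S_4(1) = -3
t_q=19/2 is in segment 3 (τ=3/2); S_3(τ)=3847/1696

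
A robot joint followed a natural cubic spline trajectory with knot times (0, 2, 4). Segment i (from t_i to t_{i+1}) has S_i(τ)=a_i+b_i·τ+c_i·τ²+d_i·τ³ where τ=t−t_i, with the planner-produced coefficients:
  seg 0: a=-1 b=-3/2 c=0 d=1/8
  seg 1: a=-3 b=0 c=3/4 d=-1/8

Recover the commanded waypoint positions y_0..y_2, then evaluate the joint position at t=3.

y_0 = S_0(0) = a_0 = -1
y_1 = S_1(0) = a_1 = -3
y_2 = S_1(2) = -1
t_q=3 is in segment 1 (τ=1); S_1(τ)=-19/8

y_0=-1 y_1=-3 y_2=-1
S(3) = -19/8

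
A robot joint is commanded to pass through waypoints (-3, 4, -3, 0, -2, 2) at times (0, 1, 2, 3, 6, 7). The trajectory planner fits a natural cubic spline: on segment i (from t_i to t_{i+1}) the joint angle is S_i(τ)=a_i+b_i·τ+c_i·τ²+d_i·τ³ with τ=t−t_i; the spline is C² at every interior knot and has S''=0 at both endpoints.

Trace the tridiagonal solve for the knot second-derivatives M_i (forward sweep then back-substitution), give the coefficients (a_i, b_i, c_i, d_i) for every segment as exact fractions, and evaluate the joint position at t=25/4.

  seg 0: a=-3 b=27337/2379 c=0 d=-10684/2379
  seg 1: a=4 b=-4715/2379 c=-10684/793 d=20114/2379
  seg 2: a=-3 b=-8477/2379 c=9430/793 d=-12676/2379
  seg 3: a=0 b=775/183 c=-3246/793 d=5851/7137
  seg 4: a=-2 b=4306/2379 c=2605/793 d=-2605/2379
S(25/4) = -68987/50752

Δ: Δ0=7, Δ1=-7, Δ2=3, Δ3=-2/3, Δ4=4
row 1: diag=4, rhs=-84; c'=1/4, d'=-21
row 2: denom=4−1·1/4=15/4; d'=(60−1·-21)/(15/4)=108/5
row 3: denom=8−1·4/15=116/15; d'=(-22−1·108/5)/(116/15)=-327/58
row 4: denom=8−3·45/116=793/116; d'=(28−3·-327/58)/(793/116)=5210/793
back: M4=5210/793
back: M3=-327/58−45/116·5210/793=-6492/793
back: M2=108/5−4/15·-6492/793=18860/793
back: M1=-21−1/4·18860/793=-21368/793
M: M0=0, M1=-21368/793, M2=18860/793, M3=-6492/793, M4=5210/793, M5=0
seg 0: a=-3, c=M0/2=0, d=(M1−M0)/(6·1)=-10684/2379, b=Δ0−h0·(2M0+M1)/6=27337/2379
seg 1: a=4, c=M1/2=-10684/793, d=(M2−M1)/(6·1)=20114/2379, b=Δ1−h1·(2M1+M2)/6=-4715/2379
seg 2: a=-3, c=M2/2=9430/793, d=(M3−M2)/(6·1)=-12676/2379, b=Δ2−h2·(2M2+M3)/6=-8477/2379
seg 3: a=0, c=M3/2=-3246/793, d=(M4−M3)/(6·3)=5851/7137, b=Δ3−h3·(2M3+M4)/6=775/183
seg 4: a=-2, c=M4/2=2605/793, d=(M5−M4)/(6·1)=-2605/2379, b=Δ4−h4·(2M4+M5)/6=4306/2379
t_q=25/4 → seg 4, τ=1/4; S=-2+4306/2379·τ+2605/793·τ²+-2605/2379·τ³=-68987/50752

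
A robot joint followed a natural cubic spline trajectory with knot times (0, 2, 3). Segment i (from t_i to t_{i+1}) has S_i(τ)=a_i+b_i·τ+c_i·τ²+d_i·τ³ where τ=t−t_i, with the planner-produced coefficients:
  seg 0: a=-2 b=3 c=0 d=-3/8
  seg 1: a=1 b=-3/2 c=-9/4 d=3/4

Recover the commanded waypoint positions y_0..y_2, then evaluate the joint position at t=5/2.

y_0=-2 y_1=1 y_2=-2
S(5/2) = -7/32

y_0 = S_0(0) = a_0 = -2
y_1 = S_1(0) = a_1 = 1
y_2 = S_1(1) = -2
t_q=5/2 is in segment 1 (τ=1/2); S_1(τ)=-7/32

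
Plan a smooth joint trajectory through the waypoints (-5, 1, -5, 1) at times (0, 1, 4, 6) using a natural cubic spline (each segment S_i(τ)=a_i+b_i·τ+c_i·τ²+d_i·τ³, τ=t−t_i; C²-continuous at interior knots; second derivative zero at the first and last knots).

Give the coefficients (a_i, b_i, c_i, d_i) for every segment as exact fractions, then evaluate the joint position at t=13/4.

Δ: Δ0=6, Δ1=-2, Δ2=3
row 1: diag=8, rhs=-48; c'=3/8, d'=-6
row 2: denom=10−3·3/8=71/8; d'=(30−3·-6)/(71/8)=384/71
back: M2=384/71
back: M1=-6−3/8·384/71=-570/71
M: M0=0, M1=-570/71, M2=384/71, M3=0
seg 0: a=-5, c=M0/2=0, d=(M1−M0)/(6·1)=-95/71, b=Δ0−h0·(2M0+M1)/6=521/71
seg 1: a=1, c=M1/2=-285/71, d=(M2−M1)/(6·3)=53/71, b=Δ1−h1·(2M1+M2)/6=236/71
seg 2: a=-5, c=M2/2=192/71, d=(M3−M2)/(6·2)=-32/71, b=Δ2−h2·(2M2+M3)/6=-43/71
t_q=13/4 → seg 1, τ=9/4; S=1+236/71·τ+-285/71·τ²+53/71·τ³=-15175/4544

  seg 0: a=-5 b=521/71 c=0 d=-95/71
  seg 1: a=1 b=236/71 c=-285/71 d=53/71
  seg 2: a=-5 b=-43/71 c=192/71 d=-32/71
S(13/4) = -15175/4544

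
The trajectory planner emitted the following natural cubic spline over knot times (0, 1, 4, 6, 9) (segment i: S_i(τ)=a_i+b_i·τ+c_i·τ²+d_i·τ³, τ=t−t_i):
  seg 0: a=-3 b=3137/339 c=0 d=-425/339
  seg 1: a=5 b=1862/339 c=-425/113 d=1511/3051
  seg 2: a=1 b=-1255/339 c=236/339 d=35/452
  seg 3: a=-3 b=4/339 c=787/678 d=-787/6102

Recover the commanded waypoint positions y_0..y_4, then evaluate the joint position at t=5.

y_0 = S_0(0) = a_0 = -3
y_1 = S_1(0) = a_1 = 5
y_2 = S_2(0) = a_2 = 1
y_3 = S_3(0) = a_3 = -3
y_4 = S_3(3) = 4
t_q=5 is in segment 2 (τ=1); S_2(τ)=-2615/1356

y_0=-3 y_1=5 y_2=1 y_3=-3 y_4=4
S(5) = -2615/1356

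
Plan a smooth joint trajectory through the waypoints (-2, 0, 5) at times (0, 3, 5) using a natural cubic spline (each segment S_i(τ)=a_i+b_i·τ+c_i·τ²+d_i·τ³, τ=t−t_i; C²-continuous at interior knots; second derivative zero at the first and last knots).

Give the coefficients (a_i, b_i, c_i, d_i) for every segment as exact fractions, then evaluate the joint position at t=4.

Δ: Δ0=2/3, Δ1=5/2
row 1: diag=10, rhs=11; c'=1/5, d'=11/10
back: M1=11/10
M: M0=0, M1=11/10, M2=0
seg 0: a=-2, c=M0/2=0, d=(M1−M0)/(6·3)=11/180, b=Δ0−h0·(2M0+M1)/6=7/60
seg 1: a=0, c=M1/2=11/20, d=(M2−M1)/(6·2)=-11/120, b=Δ1−h1·(2M1+M2)/6=53/30
t_q=4 → seg 1, τ=1; S=0+53/30·τ+11/20·τ²+-11/120·τ³=89/40

  seg 0: a=-2 b=7/60 c=0 d=11/180
  seg 1: a=0 b=53/30 c=11/20 d=-11/120
S(4) = 89/40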